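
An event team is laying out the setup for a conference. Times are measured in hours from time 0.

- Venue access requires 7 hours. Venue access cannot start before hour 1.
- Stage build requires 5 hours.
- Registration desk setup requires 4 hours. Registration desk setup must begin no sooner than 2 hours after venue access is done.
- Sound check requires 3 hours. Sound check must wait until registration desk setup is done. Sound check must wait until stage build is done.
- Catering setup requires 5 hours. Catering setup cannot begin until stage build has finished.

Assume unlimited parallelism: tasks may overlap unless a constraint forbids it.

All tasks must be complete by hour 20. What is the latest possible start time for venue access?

To finish by hour 20, sound check (duration 3) must start no later than hour 17.
Registration desk setup has to be done before sound check (must start by hour 17). That means finishing by hour 17, i.e. starting by 17 − 4 = hour 13.
Venue access has to be done before registration desk setup (must start by hour 13, minus 2-hour gap → hour 11). That means finishing by hour 11, i.e. starting by 11 − 7 = hour 4.

4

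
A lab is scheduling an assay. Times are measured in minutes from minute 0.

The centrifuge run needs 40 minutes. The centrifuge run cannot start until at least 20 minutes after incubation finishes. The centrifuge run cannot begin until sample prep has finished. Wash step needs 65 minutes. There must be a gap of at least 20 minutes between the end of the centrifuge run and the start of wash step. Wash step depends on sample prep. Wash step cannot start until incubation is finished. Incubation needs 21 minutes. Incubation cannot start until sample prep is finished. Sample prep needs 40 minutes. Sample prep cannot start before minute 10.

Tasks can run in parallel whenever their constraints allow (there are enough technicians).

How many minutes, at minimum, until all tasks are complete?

Sample prep waits on its own release at minute 10, so it starts at minute 10 and finishes at 10 + 40 = minute 50.
After sample prep (finishes minute 50), incubation can start at minute 50 and finishes at minute 71.
The centrifuge run cannot start until incubation (finishes minute 71, plus 20-minute gap → minute 91); sample prep (finishes minute 50). The controlling bound is minute 91, so the centrifuge run finishes at 91 + 40 = minute 131.
Wash step cannot start until the centrifuge run (finishes minute 131, plus 20-minute gap → minute 151); sample prep (finishes minute 50); incubation (finishes minute 71). The controlling bound is minute 151, so wash step finishes at 151 + 65 = minute 216.
All tasks are finished once the last one completes. Finish times: Sample prep at 50, Incubation at 71, The centrifuge run at 131, Wash step at 216. The latest is minute 216.

216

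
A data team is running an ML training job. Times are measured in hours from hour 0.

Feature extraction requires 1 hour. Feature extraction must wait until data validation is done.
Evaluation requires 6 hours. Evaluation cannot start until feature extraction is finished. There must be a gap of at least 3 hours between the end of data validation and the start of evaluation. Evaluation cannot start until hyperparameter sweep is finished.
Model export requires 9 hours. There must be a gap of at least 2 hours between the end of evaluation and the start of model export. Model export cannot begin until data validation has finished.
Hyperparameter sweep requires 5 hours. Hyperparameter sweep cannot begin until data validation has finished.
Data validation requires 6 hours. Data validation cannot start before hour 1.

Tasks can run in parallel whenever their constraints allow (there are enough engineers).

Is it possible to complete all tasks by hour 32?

Yes

After its own release at hour 1, data validation can start at hour 1 and finishes at hour 7.
Hyperparameter sweep waits on data validation (finishes hour 7), so it starts at hour 7 and finishes at 7 + 5 = hour 12.
Feature extraction waits on data validation (finishes hour 7), so it starts at hour 7 and finishes at 7 + 1 = hour 8.
Evaluation needs all of feature extraction (finishes hour 8); data validation (finishes hour 7, plus 3-hour gap → hour 10); hyperparameter sweep (finishes hour 12). That puts its earliest start at hour 12; it finishes at 12 + 6 = hour 18.
Model export has to wait for evaluation (finishes hour 18, plus 2-hour gap → hour 20); data validation (finishes hour 7). The latest of these is hour 20, so model export runs hour 20 to 20 + 9 = hour 29.
Every task is finished by hour 29, which is no later than the deadline of 32, so the schedule is feasible.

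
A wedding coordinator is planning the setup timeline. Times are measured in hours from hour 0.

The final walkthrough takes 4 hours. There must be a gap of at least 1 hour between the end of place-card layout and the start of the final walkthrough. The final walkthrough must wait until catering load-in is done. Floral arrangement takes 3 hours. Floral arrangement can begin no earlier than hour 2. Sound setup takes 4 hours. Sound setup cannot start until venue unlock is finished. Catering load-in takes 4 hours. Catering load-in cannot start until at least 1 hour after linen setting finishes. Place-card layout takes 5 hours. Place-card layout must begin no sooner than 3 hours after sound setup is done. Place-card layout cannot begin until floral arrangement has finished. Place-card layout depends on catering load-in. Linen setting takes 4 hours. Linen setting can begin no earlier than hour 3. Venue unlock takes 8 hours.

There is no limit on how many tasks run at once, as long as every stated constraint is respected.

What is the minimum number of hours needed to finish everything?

25

Floral arrangement cannot begin until its own release at hour 2. It runs from hour 2 to 2 + 3 = hour 5.
After its own release at hour 3, linen setting can start at hour 3 and finishes at hour 7.
Catering load-in cannot begin until linen setting (finishes hour 7, plus 1-hour gap → hour 8). It runs from hour 8 to 8 + 4 = hour 12.
Venue unlock can start immediately at hour 0; it finishes at hour 8.
Sound setup waits on venue unlock (finishes hour 8), so it starts at hour 8 and finishes at 8 + 4 = hour 12.
Place-card layout cannot start until sound setup (finishes hour 12, plus 3-hour gap → hour 15); floral arrangement (finishes hour 5); catering load-in (finishes hour 12). The controlling bound is hour 15, so place-card layout finishes at 15 + 5 = hour 20.
The final walkthrough needs all of place-card layout (finishes hour 20, plus 1-hour gap → hour 21); catering load-in (finishes hour 12). That puts its earliest start at hour 21; it finishes at 21 + 4 = hour 25.
All tasks are finished once the last one completes. Finish times: Venue unlock at 8, Linen setting at 7, Floral arrangement at 5, Sound setup at 12, Catering load-in at 12, Place-card layout at 20, The final walkthrough at 25. The latest is hour 25.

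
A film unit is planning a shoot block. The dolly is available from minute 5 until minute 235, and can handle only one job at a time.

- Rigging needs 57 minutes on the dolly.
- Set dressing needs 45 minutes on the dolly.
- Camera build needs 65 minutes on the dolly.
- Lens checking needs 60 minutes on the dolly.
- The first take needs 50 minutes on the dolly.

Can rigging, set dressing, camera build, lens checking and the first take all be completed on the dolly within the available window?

No

The dolly window is 235 − 5 = 230 minutes.
Running back to back, the jobs need 57 + 45 + 65 + 60 + 50 = 277 minutes on the dolly.
Since 277 > 230, they cannot all fit.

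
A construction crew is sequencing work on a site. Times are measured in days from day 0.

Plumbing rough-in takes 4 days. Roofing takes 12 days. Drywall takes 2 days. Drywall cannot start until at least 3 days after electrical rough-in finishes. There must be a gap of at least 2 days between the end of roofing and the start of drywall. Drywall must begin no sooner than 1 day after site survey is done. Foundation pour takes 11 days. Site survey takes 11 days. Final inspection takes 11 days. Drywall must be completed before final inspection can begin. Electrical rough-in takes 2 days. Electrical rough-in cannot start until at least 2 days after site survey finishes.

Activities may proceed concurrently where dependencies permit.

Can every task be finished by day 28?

Plumbing rough-in can start immediately at day 0; it finishes at day 4.
Nothing blocks roofing, so it runs from day 0 to day 12.
Nothing blocks foundation pour, so it runs from day 0 to day 11.
Nothing blocks site survey, so it runs from day 0 to day 11.
Electrical rough-in cannot begin until site survey (finishes day 11, plus 2-day gap → day 13). It runs from day 13 to 13 + 2 = day 15.
Drywall has to wait for electrical rough-in (finishes day 15, plus 3-day gap → day 18); roofing (finishes day 12, plus 2-day gap → day 14); site survey (finishes day 11, plus 1-day gap → day 12). The latest of these is day 18, so drywall runs day 18 to 18 + 2 = day 20.
Final inspection waits on drywall (finishes day 20), so it starts at day 20 and finishes at 20 + 11 = day 31.
The earliest everything can be done is day 31, which is after the deadline of 28, so it is not possible.

No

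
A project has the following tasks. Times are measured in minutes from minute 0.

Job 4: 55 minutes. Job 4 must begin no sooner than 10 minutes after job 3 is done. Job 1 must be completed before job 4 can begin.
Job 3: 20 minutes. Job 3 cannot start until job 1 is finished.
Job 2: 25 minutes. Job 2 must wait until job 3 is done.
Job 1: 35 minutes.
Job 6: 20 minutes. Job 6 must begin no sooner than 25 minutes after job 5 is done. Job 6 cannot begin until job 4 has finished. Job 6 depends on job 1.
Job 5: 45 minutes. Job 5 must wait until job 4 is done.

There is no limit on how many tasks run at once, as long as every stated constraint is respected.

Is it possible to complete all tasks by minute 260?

Job 1 has no prerequisites, so it starts at minute 0 and finishes at minute 35.
Job 3 cannot begin until job 1 (finishes minute 35). It runs from minute 35 to 35 + 20 = minute 55.
Job 4 cannot start until job 3 (finishes minute 55, plus 10-minute gap → minute 65); job 1 (finishes minute 35). The controlling bound is minute 65, so job 4 finishes at 65 + 55 = minute 120.
Job 5 waits on job 4 (finishes minute 120), so it starts at minute 120 and finishes at 120 + 45 = minute 165.
For job 6: job 5 (finishes minute 165, plus 25-minute gap → minute 190); job 4 (finishes minute 120); job 1 (finishes minute 35). Taking the maximum gives a start of minute 190, and it finishes at 190 + 20 = minute 210.
Job 2 waits on job 3 (finishes minute 55), so it starts at minute 55 and finishes at 55 + 25 = minute 80.
Every task is finished by minute 210, which is no later than the deadline of 260, so the schedule is feasible.

Yes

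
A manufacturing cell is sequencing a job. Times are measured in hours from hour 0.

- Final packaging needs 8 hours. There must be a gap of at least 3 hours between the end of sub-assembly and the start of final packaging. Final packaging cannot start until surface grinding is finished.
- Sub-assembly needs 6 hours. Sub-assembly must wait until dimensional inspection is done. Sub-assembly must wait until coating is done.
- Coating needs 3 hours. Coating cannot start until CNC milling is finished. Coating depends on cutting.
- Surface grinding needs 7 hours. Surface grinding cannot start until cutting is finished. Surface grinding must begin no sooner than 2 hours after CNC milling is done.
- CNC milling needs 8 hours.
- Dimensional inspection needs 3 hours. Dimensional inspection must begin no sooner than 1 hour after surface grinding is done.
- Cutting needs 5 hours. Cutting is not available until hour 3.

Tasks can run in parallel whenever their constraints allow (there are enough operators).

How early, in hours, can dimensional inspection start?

CNC milling can start immediately at hour 0; it finishes at hour 8.
After its own release at hour 3, cutting can start at hour 3 and finishes at hour 8.
Surface grinding has to wait for cutting (finishes hour 8); CNC milling (finishes hour 8, plus 2-hour gap → hour 10). The latest of these is hour 10, so surface grinding runs hour 10 to 10 + 7 = hour 17.
Dimensional inspection waits on surface grinding (finishes hour 17, plus 1-hour gap → hour 18), so the earliest it can start is hour 18.

18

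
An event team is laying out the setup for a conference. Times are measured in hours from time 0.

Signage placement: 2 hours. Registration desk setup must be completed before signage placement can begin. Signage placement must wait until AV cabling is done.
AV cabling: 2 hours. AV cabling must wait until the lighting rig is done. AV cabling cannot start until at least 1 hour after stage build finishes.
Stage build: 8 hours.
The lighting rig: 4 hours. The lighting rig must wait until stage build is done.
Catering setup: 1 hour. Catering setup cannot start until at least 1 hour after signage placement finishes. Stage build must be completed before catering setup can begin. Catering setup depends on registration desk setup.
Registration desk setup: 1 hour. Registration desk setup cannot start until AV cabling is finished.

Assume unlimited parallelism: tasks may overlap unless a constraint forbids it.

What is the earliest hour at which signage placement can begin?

15

Stage build can start immediately at hour 0; it finishes at hour 8.
After stage build (finishes hour 8), the lighting rig can start at hour 8 and finishes at hour 12.
AV cabling has to wait for the lighting rig (finishes hour 12); stage build (finishes hour 8, plus 1-hour gap → hour 9). The latest of these is hour 12, so AV cabling runs hour 12 to 12 + 2 = hour 14.
Registration desk setup cannot begin until AV cabling (finishes hour 14). It runs from hour 14 to 14 + 1 = hour 15.
Signage placement waits on registration desk setup (finishes hour 15); AV cabling (finishes hour 14). The latest of these is hour 15, which is the earliest signage placement can start.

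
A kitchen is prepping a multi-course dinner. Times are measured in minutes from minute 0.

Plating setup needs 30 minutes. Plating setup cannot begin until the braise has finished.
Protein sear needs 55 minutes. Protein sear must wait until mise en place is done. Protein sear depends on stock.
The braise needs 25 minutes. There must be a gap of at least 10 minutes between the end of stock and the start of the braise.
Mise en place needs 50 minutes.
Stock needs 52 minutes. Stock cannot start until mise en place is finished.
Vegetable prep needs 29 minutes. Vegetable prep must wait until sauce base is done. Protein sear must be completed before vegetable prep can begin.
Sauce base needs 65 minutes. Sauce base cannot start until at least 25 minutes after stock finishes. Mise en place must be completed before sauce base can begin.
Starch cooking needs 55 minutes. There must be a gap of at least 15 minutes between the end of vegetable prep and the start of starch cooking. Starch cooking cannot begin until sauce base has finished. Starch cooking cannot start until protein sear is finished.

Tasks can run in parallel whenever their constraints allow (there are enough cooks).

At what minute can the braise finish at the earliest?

137

Mise en place has no prerequisites, so it starts at minute 0 and finishes at minute 50.
Stock waits on mise en place (finishes minute 50), so it starts at minute 50 and finishes at 50 + 52 = minute 102.
The braise waits on stock (finishes minute 102, plus 10-minute gap → minute 112), so it starts at minute 112 and finishes at 112 + 25 = minute 137.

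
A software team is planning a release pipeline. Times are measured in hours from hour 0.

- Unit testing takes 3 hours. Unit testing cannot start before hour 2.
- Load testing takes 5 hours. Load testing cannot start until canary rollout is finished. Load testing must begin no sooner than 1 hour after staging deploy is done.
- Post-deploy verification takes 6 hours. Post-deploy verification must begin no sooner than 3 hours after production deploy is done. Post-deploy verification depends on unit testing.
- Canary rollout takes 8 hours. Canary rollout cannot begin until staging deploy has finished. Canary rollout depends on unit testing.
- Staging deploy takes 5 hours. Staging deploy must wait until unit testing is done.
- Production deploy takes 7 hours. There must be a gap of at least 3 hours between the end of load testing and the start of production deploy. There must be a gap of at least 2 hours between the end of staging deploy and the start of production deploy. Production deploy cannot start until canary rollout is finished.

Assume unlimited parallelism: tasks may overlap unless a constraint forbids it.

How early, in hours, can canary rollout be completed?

Unit testing cannot begin until its own release at hour 2. It runs from hour 2 to 2 + 3 = hour 5.
After unit testing (finishes hour 5), staging deploy can start at hour 5 and finishes at hour 10.
For canary rollout: staging deploy (finishes hour 10); unit testing (finishes hour 5). Taking the maximum gives a start of hour 10, and it finishes at 10 + 8 = hour 18.

18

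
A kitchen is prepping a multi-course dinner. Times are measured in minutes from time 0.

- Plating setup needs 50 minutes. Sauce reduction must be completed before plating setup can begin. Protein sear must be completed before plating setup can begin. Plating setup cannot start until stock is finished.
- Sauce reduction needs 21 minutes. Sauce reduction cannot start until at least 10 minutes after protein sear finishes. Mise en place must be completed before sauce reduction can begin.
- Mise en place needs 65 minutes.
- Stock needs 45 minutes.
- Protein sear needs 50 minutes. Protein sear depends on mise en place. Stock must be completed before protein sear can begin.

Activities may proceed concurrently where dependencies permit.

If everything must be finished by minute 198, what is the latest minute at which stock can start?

22

Nothing follows plating setup; the deadline of minute 198 is its only limit. It must start by 198 − 50 = minute 148.
Since plating setup (must start by minute 148) depends on it, sauce reduction must finish by minute 148. Backing off its 21-minute duration gives a latest start of minute 127.
Protein sear feeds sauce reduction (must start by minute 127, minus 10-minute gap → minute 117); plating setup (must start by minute 148). Taking the minimum, protein sear must finish by minute 117 and start by 117 − 50 = minute 67.
Stock must finish in time for protein sear (must start by minute 67); plating setup (must start by minute 148). The tightest is minute 67, so stock must start by 67 − 45 = minute 22.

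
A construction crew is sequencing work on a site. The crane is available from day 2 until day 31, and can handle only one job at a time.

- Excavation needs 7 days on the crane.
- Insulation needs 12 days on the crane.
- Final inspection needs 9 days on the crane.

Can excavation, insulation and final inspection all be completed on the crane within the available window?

Yes

The crane window is 31 − 2 = 29 days.
Running back to back, the jobs need 7 + 12 + 9 = 28 days on the crane.
Since 28 ≤ 29, they fit within the window.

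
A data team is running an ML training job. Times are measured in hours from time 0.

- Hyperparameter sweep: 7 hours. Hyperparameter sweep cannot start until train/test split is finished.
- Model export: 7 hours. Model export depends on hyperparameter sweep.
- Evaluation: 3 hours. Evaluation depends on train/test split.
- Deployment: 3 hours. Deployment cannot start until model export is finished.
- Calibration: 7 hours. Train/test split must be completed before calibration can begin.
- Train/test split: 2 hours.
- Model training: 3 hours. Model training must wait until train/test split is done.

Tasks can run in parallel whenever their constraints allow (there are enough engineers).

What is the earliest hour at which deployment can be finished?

Train/test split has no prerequisites, so it starts at hour 0 and finishes at hour 2.
Hyperparameter sweep waits on train/test split (finishes hour 2), so it starts at hour 2 and finishes at 2 + 7 = hour 9.
After hyperparameter sweep (finishes hour 9), model export can start at hour 9 and finishes at hour 16.
Deployment cannot begin until model export (finishes hour 16). It runs from hour 16 to 16 + 3 = hour 19.

19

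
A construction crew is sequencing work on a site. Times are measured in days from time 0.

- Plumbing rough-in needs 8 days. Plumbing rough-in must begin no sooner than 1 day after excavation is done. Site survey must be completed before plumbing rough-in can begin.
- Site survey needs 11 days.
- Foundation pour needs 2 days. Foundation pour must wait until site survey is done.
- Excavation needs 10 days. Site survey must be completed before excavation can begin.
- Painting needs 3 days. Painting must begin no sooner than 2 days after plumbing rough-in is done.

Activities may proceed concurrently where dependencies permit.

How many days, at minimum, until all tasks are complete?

Nothing blocks site survey, so it runs from day 0 to day 11.
After site survey (finishes day 11), foundation pour can start at day 11 and finishes at day 13.
Excavation waits on site survey (finishes day 11), so it starts at day 11 and finishes at 11 + 10 = day 21.
Plumbing rough-in has to wait for excavation (finishes day 21, plus 1-day gap → day 22); site survey (finishes day 11). The latest of these is day 22, so plumbing rough-in runs day 22 to 22 + 8 = day 30.
Painting waits on plumbing rough-in (finishes day 30, plus 2-day gap → day 32), so it starts at day 32 and finishes at 32 + 3 = day 35.
All tasks are finished once the last one completes. Finish times: Site survey at 11, Excavation at 21, Foundation pour at 13, Plumbing rough-in at 30, Painting at 35. The latest is day 35.

35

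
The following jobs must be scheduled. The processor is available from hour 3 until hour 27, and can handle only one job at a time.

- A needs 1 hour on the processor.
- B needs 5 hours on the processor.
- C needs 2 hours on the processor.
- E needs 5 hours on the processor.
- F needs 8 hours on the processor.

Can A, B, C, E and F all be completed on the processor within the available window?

Yes

The processor window is 27 − 3 = 24 hours.
Running back to back, the jobs need 1 + 5 + 2 + 5 + 8 = 21 hours on the processor.
Since 21 ≤ 24, they fit within the window.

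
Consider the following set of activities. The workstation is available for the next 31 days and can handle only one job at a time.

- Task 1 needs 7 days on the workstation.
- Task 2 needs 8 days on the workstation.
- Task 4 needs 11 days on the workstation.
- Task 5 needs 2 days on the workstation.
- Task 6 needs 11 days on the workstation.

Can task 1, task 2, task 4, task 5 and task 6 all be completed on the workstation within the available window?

No

Running back to back, the jobs need 7 + 8 + 11 + 2 + 11 = 39 days on the workstation.
Since 39 > 31, they cannot all fit.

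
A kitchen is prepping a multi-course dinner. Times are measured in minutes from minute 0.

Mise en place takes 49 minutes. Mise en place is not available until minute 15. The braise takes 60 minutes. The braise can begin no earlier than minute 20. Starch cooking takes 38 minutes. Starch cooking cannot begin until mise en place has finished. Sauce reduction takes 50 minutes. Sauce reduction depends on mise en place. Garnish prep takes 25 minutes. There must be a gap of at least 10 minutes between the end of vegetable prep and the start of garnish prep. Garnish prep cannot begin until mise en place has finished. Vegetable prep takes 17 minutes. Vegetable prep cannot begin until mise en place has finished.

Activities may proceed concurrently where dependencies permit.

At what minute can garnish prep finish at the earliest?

116

After its own release at minute 15, mise en place can start at minute 15 and finishes at minute 64.
Vegetable prep waits on mise en place (finishes minute 64), so it starts at minute 64 and finishes at 64 + 17 = minute 81.
Garnish prep has to wait for vegetable prep (finishes minute 81, plus 10-minute gap → minute 91); mise en place (finishes minute 64). The latest of these is minute 91, so garnish prep runs minute 91 to 91 + 25 = minute 116.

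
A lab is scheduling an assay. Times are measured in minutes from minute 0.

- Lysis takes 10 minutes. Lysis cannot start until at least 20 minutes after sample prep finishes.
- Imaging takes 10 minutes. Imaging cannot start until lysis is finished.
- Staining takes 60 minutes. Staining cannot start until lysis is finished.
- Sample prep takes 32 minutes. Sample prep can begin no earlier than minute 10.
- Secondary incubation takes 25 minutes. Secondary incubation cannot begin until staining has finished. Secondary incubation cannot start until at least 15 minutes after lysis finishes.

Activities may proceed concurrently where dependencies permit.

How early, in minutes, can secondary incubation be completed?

Sample prep cannot begin until its own release at minute 10. It runs from minute 10 to 10 + 32 = minute 42.
After sample prep (finishes minute 42, plus 20-minute gap → minute 62), lysis can start at minute 62 and finishes at minute 72.
Staining waits on lysis (finishes minute 72), so it starts at minute 72 and finishes at 72 + 60 = minute 132.
Secondary incubation needs all of staining (finishes minute 132); lysis (finishes minute 72, plus 15-minute gap → minute 87). That puts its earliest start at minute 132; it finishes at 132 + 25 = minute 157.

157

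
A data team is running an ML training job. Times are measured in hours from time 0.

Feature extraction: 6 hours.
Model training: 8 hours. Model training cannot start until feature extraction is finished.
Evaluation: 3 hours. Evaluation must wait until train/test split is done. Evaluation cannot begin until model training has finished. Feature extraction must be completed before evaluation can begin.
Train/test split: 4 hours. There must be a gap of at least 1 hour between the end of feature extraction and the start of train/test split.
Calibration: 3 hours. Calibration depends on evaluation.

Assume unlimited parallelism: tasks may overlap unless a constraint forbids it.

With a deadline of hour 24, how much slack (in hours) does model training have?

4

Feature extraction has no prerequisites, so it starts at hour 0 and finishes at hour 6.
Model training cannot begin until feature extraction (finishes hour 6). It runs from hour 6 to 6 + 8 = hour 14.

Working backward from the deadline:
Calibration must finish by hour 24; it takes 3 hours, so it must start by 24 − 3 = hour 21.
Evaluation must finish before calibration (must start by hour 21). With a 3-hour duration, evaluation must start by 21 − 3 = hour 18.
Model training feeds into evaluation (must start by hour 18); so model training must finish by hour 18 and therefore start by hour 10.
So model training can start as early as hour 6 and as late as hour 10, giving 10 − 6 = 4 hours of slack.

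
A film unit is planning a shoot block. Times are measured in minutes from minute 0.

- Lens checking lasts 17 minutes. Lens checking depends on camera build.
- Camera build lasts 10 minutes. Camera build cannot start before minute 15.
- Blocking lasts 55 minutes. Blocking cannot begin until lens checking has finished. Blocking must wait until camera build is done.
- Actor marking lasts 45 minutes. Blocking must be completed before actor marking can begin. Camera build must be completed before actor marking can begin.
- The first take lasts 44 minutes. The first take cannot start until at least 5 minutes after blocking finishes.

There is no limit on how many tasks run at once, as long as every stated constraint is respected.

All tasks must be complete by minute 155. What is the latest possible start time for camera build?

Actor marking has no dependents, so it just needs to finish by minute 155. Starting by 155 − 45 = minute 110 achieves that.
To finish by minute 155, the first take (duration 44) must start no later than minute 111.
For blocking: actor marking (must start by minute 110); the first take (must start by minute 111, minus 5-minute gap → minute 106). The most restrictive is minute 106; with a 55-minute duration, blocking must start by minute 51.
Since blocking (must start by minute 51) depends on it, lens checking must finish by minute 51. Backing off its 17-minute duration gives a latest start of minute 34.
Camera build feeds lens checking (must start by minute 34); blocking (must start by minute 51); actor marking (must start by minute 110). Taking the minimum, camera build must finish by minute 34 and start by 34 − 10 = minute 24.

24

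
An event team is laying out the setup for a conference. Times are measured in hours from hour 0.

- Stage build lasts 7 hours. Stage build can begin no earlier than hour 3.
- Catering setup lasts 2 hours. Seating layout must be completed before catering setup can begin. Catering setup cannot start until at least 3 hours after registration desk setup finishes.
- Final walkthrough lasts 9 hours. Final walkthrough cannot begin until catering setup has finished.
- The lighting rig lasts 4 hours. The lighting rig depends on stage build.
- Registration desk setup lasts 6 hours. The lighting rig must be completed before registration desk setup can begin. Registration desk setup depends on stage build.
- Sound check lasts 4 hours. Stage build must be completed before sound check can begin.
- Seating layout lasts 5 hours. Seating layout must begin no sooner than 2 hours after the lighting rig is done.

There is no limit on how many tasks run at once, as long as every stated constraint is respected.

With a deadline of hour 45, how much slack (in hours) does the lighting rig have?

11

After its own release at hour 3, stage build can start at hour 3 and finishes at hour 10.
The lighting rig waits on stage build (finishes hour 10), so it starts at hour 10 and finishes at 10 + 4 = hour 14.

Working backward from the deadline:
Final walkthrough has no dependents, so it just needs to finish by hour 45. Starting by 45 − 9 = hour 36 achieves that.
Catering setup has to be done before final walkthrough (must start by hour 36). That means finishing by hour 36, i.e. starting by 36 − 2 = hour 34.
Seating layout has to be done before catering setup (must start by hour 34). That means finishing by hour 34, i.e. starting by 34 − 5 = hour 29.
Since catering setup (must start by hour 34, minus 3-hour gap → hour 31) depends on it, registration desk setup must finish by hour 31. Backing off its 6-hour duration gives a latest start of hour 25.
The lighting rig must finish in time for seating layout (must start by hour 29, minus 2-hour gap → hour 27); registration desk setup (must start by hour 25). The tightest is hour 25, so the lighting rig must start by 25 − 4 = hour 21.
So the lighting rig can start as early as hour 10 and as late as hour 21, giving 21 − 10 = 11 hours of slack.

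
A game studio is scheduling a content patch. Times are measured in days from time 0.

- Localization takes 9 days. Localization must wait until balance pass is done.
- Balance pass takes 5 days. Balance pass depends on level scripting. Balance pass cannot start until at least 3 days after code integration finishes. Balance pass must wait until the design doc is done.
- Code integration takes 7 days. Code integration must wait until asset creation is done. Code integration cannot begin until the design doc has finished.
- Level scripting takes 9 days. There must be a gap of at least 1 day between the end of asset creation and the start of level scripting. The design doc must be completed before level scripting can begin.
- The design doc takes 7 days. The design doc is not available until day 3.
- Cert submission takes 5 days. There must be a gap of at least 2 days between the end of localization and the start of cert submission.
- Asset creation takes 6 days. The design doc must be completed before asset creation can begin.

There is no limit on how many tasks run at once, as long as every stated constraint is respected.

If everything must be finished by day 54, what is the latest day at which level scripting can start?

To finish by day 54, cert submission (duration 5) must start no later than day 49.
Localization feeds into cert submission (must start by day 49, minus 2-day gap → day 47); so localization must finish by day 47 and therefore start by day 38.
Balance pass feeds into localization (must start by day 38); so balance pass must finish by day 38 and therefore start by day 33.
Level scripting must finish before balance pass (must start by day 33). With a 9-day duration, level scripting must start by 33 − 9 = day 24.

24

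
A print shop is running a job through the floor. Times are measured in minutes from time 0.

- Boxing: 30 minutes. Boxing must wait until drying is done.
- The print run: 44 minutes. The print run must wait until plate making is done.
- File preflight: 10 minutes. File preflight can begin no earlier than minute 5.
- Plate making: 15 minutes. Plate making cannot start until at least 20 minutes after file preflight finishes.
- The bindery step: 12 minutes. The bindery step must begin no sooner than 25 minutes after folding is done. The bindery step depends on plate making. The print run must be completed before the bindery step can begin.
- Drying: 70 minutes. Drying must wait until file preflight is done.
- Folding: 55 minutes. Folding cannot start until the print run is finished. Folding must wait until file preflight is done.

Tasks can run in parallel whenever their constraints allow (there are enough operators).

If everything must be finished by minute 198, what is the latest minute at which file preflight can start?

17

Nothing follows the bindery step; the deadline of minute 198 is its only limit. It must start by 198 − 12 = minute 186.
Folding feeds into the bindery step (must start by minute 186, minus 25-minute gap → minute 161); so folding must finish by minute 161 and therefore start by minute 106.
For the print run: folding (must start by minute 106); the bindery step (must start by minute 186). The most restrictive is minute 106; with a 44-minute duration, the print run must start by minute 62.
Plate making feeds the print run (must start by minute 62); the bindery step (must start by minute 186). Taking the minimum, plate making must finish by minute 62 and start by 62 − 15 = minute 47.
Boxing has no dependents, so it just needs to finish by minute 198. Starting by 198 − 30 = minute 168 achieves that.
Drying feeds into boxing (must start by minute 168); so drying must finish by minute 168 and therefore start by minute 98.
File preflight must finish in time for plate making (must start by minute 47, minus 20-minute gap → minute 27); drying (must start by minute 98); folding (must start by minute 106). The tightest is minute 27, so file preflight must start by 27 − 10 = minute 17.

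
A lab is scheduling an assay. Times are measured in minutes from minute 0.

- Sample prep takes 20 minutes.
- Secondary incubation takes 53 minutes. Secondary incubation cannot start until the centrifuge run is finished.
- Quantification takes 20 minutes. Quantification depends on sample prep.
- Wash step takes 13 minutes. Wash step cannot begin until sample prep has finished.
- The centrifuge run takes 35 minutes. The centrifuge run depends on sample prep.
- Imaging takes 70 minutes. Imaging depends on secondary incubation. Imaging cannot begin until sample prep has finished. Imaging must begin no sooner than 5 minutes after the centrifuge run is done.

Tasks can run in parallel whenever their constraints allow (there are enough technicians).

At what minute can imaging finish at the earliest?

178

Nothing blocks sample prep, so it runs from minute 0 to minute 20.
The centrifuge run waits on sample prep (finishes minute 20), so it starts at minute 20 and finishes at 20 + 35 = minute 55.
Secondary incubation cannot begin until the centrifuge run (finishes minute 55). It runs from minute 55 to 55 + 53 = minute 108.
For imaging: secondary incubation (finishes minute 108); sample prep (finishes minute 20); the centrifuge run (finishes minute 55, plus 5-minute gap → minute 60). Taking the maximum gives a start of minute 108, and it finishes at 108 + 70 = minute 178.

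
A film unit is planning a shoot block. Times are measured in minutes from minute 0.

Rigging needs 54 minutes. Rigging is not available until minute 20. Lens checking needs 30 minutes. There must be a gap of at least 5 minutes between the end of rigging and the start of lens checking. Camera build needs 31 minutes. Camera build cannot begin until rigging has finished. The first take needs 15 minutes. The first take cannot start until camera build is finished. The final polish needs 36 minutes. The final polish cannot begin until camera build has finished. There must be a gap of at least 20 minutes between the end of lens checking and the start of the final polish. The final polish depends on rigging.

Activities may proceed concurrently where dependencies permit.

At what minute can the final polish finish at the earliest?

165

Rigging waits on its own release at minute 20, so it starts at minute 20 and finishes at 20 + 54 = minute 74.
Lens checking waits on rigging (finishes minute 74, plus 5-minute gap → minute 79), so it starts at minute 79 and finishes at 79 + 30 = minute 109.
After rigging (finishes minute 74), camera build can start at minute 74 and finishes at minute 105.
The final polish needs all of camera build (finishes minute 105); lens checking (finishes minute 109, plus 20-minute gap → minute 129); rigging (finishes minute 74). That puts its earliest start at minute 129; it finishes at 129 + 36 = minute 165.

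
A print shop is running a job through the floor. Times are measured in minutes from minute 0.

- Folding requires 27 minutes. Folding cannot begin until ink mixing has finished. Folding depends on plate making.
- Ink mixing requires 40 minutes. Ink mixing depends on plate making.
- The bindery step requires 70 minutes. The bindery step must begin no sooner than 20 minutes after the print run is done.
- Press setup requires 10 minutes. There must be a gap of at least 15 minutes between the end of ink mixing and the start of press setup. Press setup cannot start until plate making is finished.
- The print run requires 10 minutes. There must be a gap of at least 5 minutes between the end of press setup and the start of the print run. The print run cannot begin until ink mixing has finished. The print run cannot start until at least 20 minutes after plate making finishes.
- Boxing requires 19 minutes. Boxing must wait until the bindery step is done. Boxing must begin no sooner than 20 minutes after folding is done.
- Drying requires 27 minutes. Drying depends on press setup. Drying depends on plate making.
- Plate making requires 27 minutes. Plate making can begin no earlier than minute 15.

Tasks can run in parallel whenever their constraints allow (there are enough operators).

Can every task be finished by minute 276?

Yes

Plate making cannot begin until its own release at minute 15. It runs from minute 15 to 15 + 27 = minute 42.
Ink mixing waits on plate making (finishes minute 42), so it starts at minute 42 and finishes at 42 + 40 = minute 82.
For folding: ink mixing (finishes minute 82); plate making (finishes minute 42). Taking the maximum gives a start of minute 82, and it finishes at 82 + 27 = minute 109.
Press setup needs all of ink mixing (finishes minute 82, plus 15-minute gap → minute 97); plate making (finishes minute 42). That puts its earliest start at minute 97; it finishes at 97 + 10 = minute 107.
For drying: press setup (finishes minute 107); plate making (finishes minute 42). Taking the maximum gives a start of minute 107, and it finishes at 107 + 27 = minute 134.
The print run cannot start until press setup (finishes minute 107, plus 5-minute gap → minute 112); ink mixing (finishes minute 82); plate making (finishes minute 42, plus 20-minute gap → minute 62). The controlling bound is minute 112, so the print run finishes at 112 + 10 = minute 122.
The bindery step cannot begin until the print run (finishes minute 122, plus 20-minute gap → minute 142). It runs from minute 142 to 142 + 70 = minute 212.
For boxing: the bindery step (finishes minute 212); folding (finishes minute 109, plus 20-minute gap → minute 129). Taking the maximum gives a start of minute 212, and it finishes at 212 + 19 = minute 231.
Every task is finished by minute 231, which is no later than the deadline of 276, so the schedule is feasible.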